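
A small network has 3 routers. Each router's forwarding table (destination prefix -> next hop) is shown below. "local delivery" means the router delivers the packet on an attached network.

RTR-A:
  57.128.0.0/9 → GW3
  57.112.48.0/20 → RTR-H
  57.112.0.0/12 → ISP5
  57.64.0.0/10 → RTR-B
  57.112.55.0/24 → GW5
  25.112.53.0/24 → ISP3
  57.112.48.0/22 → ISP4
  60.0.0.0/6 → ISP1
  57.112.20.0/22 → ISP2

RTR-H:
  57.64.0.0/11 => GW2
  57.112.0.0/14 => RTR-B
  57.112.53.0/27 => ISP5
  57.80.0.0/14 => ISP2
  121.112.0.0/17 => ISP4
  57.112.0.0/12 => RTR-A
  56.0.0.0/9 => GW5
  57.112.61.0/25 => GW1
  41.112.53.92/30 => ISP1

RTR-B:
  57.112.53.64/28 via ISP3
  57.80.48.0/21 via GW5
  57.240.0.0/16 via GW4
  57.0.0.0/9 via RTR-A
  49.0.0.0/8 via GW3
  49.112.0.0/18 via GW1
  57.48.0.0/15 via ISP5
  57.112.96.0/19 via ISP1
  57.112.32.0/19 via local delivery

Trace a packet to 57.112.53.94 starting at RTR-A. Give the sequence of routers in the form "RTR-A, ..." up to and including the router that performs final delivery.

At RTR-A: longest match for 57.112.53.94 is 57.112.48.0/20 -> RTR-H
At RTR-H: longest match for 57.112.53.94 is 57.112.0.0/14 -> RTR-B
At RTR-B: longest match for 57.112.53.94 is 57.112.32.0/19 -> local delivery

RTR-A, RTR-H, RTR-B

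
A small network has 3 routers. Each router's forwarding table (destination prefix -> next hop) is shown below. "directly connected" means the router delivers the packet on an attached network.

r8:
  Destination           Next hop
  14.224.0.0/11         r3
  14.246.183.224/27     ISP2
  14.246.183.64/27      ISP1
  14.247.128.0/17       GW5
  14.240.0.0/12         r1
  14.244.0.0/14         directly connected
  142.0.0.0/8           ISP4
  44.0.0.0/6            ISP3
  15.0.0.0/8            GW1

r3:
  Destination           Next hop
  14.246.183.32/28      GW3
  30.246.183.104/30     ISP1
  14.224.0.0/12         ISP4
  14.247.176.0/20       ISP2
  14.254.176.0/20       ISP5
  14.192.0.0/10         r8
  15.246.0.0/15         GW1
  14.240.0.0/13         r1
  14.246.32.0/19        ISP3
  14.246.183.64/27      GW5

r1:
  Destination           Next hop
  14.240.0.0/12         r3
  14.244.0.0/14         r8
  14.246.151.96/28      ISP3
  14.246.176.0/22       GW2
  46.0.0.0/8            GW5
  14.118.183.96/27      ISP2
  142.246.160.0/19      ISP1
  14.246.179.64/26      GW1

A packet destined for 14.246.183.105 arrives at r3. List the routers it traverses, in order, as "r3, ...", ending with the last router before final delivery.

r3, r1, r8

At r3: longest match for 14.246.183.105 is 14.240.0.0/13 -> r1
At r1: longest match for 14.246.183.105 is 14.244.0.0/14 -> r8
At r8: longest match for 14.246.183.105 is 14.244.0.0/14 -> directly connected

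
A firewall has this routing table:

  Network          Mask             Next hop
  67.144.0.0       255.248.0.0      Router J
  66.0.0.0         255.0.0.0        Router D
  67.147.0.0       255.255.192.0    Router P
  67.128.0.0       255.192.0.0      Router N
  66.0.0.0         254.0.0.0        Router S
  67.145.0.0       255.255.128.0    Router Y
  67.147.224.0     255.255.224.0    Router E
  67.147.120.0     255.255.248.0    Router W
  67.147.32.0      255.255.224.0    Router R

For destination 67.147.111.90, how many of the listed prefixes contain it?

3

Prefixes containing 67.147.111.90:
  66.0.0.0/7 (66.0.0.0 - 67.255.255.255)
  67.128.0.0/10 (67.128.0.0 - 67.191.255.255)
  67.144.0.0/13 (67.144.0.0 - 67.151.255.255)
Total matching entries: 3.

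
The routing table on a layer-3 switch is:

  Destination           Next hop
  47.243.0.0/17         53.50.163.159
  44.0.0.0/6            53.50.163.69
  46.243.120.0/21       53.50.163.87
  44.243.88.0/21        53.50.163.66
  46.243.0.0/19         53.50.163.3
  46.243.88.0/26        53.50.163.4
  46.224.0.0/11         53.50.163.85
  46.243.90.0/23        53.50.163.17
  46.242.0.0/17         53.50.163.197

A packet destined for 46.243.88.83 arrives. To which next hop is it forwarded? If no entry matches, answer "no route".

53.50.163.85

Routes whose prefix contains 46.243.88.83:
  44.0.0.0/6 (44.0.0.0 - 47.255.255.255) -> 53.50.163.69
  46.224.0.0/11 (46.224.0.0 - 46.255.255.255) -> 53.50.163.85
More-specific entries that do NOT match:
  46.243.88.0/26 (46.243.88.0 - 46.243.88.63) does not contain 46.243.88.83
  46.243.90.0/23 (46.243.90.0 - 46.243.91.255) does not contain 46.243.88.83
  46.243.120.0/21 (46.243.120.0 - 46.243.127.255) does not contain 46.243.88.83
  44.243.88.0/21 (44.243.88.0 - 44.243.95.255) does not contain 46.243.88.83
  46.243.0.0/19 (46.243.0.0 - 46.243.31.255) does not contain 46.243.88.83
  47.243.0.0/17 (47.243.0.0 - 47.243.127.255) does not contain 46.243.88.83
  46.242.0.0/17 (46.242.0.0 - 46.242.127.255) does not contain 46.243.88.83
Longest matching prefix is /11 -> next hop 53.50.163.85.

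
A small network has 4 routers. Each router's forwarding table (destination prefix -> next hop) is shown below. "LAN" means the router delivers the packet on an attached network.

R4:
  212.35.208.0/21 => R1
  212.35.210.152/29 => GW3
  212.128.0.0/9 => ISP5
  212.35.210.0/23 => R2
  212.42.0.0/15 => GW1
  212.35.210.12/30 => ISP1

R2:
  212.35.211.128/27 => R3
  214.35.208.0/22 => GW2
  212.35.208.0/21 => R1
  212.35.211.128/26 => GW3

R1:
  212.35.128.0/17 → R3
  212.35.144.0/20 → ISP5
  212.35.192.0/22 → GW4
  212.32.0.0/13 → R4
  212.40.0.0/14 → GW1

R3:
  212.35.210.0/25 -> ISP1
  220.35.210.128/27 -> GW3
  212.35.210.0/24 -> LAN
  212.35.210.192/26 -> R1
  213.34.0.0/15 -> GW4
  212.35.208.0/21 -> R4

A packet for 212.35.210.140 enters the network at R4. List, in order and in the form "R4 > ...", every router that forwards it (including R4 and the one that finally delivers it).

At R4: longest match for 212.35.210.140 is 212.35.210.0/23 -> R2
At R2: longest match for 212.35.210.140 is 212.35.208.0/21 -> R1
At R1: longest match for 212.35.210.140 is 212.35.128.0/17 -> R3
At R3: longest match for 212.35.210.140 is 212.35.210.0/24 -> LAN

R4 > R2 > R1 > R3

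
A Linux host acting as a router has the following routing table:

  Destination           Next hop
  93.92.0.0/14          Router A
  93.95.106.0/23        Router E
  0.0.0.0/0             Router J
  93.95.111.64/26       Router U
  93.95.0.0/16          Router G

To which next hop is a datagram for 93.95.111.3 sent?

Router G

Routes whose prefix contains 93.95.111.3:
  0.0.0.0/0 (default, matches everything) -> Router J
  93.92.0.0/14 (93.92.0.0 - 93.95.255.255) -> Router A
  93.95.0.0/16 (93.95.0.0 - 93.95.255.255) -> Router G
More-specific entries that do NOT match:
  93.95.111.64/26 (93.95.111.64 - 93.95.111.127) does not contain 93.95.111.3
  93.95.106.0/23 (93.95.106.0 - 93.95.107.255) does not contain 93.95.111.3
Longest matching prefix is /16 -> next hop Router G.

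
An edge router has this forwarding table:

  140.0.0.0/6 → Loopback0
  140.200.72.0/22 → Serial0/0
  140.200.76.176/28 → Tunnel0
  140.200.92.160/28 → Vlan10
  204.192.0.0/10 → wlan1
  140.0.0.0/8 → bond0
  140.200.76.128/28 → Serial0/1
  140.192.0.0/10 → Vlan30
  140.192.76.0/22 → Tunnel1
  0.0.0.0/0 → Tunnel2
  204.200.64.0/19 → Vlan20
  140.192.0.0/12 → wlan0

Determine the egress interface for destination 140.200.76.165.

Routes whose prefix contains 140.200.76.165:
  0.0.0.0/0 (default, matches everything) -> Tunnel2
  140.0.0.0/6 (140.0.0.0 - 143.255.255.255) -> Loopback0
  140.0.0.0/8 (140.0.0.0 - 140.255.255.255) -> bond0
  140.192.0.0/10 (140.192.0.0 - 140.255.255.255) -> Vlan30
  140.192.0.0/12 (140.192.0.0 - 140.207.255.255) -> wlan0
More-specific entries that do NOT match:
  140.200.76.176/28 (140.200.76.176 - 140.200.76.191) does not contain 140.200.76.165
  140.200.92.160/28 (140.200.92.160 - 140.200.92.175) does not contain 140.200.76.165
  140.200.76.128/28 (140.200.76.128 - 140.200.76.143) does not contain 140.200.76.165
  140.200.72.0/22 (140.200.72.0 - 140.200.75.255) does not contain 140.200.76.165
  140.192.76.0/22 (140.192.76.0 - 140.192.79.255) does not contain 140.200.76.165
  204.200.64.0/19 (204.200.64.0 - 204.200.95.255) does not contain 140.200.76.165
Longest matching prefix is /12 -> interface wlan0.

wlan0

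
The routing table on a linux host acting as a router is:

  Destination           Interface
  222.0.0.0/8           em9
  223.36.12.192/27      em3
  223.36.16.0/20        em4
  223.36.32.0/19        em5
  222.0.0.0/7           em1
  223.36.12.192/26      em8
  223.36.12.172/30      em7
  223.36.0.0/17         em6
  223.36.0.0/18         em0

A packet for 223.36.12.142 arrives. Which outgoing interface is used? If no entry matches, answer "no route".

em0

Routes whose prefix contains 223.36.12.142:
  222.0.0.0/7 (222.0.0.0 - 223.255.255.255) -> em1
  223.36.0.0/17 (223.36.0.0 - 223.36.127.255) -> em6
  223.36.0.0/18 (223.36.0.0 - 223.36.63.255) -> em0
More-specific entries that do NOT match:
  223.36.12.172/30 (223.36.12.172 - 223.36.12.175) does not contain 223.36.12.142
  223.36.12.192/27 (223.36.12.192 - 223.36.12.223) does not contain 223.36.12.142
  223.36.12.192/26 (223.36.12.192 - 223.36.12.255) does not contain 223.36.12.142
  223.36.16.0/20 (223.36.16.0 - 223.36.31.255) does not contain 223.36.12.142
  223.36.32.0/19 (223.36.32.0 - 223.36.63.255) does not contain 223.36.12.142
Longest matching prefix is /18 -> interface em0.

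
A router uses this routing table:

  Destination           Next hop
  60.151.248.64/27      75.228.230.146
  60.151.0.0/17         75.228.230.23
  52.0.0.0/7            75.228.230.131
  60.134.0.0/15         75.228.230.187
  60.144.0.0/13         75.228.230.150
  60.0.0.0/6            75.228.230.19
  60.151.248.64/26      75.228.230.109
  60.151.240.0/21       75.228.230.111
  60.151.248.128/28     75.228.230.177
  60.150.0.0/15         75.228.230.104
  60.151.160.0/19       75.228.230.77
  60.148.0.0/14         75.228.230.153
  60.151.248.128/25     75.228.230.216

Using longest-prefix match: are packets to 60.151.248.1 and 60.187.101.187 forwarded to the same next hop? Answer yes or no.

60.151.248.1: longest match 60.150.0.0/15 -> 75.228.230.104
60.187.101.187: longest match 60.0.0.0/6 -> 75.228.230.19

no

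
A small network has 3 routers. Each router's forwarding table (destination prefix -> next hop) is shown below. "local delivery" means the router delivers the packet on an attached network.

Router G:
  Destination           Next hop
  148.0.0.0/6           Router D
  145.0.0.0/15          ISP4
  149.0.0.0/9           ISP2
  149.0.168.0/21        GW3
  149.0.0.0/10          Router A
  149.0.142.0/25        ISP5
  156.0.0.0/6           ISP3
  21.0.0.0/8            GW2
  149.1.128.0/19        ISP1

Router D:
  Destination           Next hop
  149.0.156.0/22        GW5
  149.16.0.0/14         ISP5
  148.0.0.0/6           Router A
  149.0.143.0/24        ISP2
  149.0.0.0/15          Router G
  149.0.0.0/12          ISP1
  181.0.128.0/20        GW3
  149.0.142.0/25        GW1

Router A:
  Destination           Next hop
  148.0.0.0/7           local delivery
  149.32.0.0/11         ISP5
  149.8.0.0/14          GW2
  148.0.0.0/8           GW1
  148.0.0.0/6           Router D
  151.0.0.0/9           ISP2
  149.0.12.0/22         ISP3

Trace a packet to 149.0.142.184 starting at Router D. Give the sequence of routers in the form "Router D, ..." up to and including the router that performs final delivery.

At Router D: longest match for 149.0.142.184 is 149.0.0.0/15 -> Router G
At Router G: longest match for 149.0.142.184 is 149.0.0.0/10 -> Router A
At Router A: longest match for 149.0.142.184 is 148.0.0.0/7 -> local delivery

Router D, Router G, Router A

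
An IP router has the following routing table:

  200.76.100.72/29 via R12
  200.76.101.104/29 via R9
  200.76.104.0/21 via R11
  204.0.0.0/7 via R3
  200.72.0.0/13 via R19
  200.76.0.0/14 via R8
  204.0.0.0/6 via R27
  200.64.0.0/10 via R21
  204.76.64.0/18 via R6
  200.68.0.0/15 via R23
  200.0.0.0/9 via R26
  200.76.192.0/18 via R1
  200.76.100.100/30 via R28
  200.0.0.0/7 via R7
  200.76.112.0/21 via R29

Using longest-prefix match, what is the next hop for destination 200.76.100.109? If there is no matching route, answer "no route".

R8

Routes whose prefix contains 200.76.100.109:
  200.0.0.0/7 (200.0.0.0 - 201.255.255.255) -> R7
  200.0.0.0/9 (200.0.0.0 - 200.127.255.255) -> R26
  200.64.0.0/10 (200.64.0.0 - 200.127.255.255) -> R21
  200.72.0.0/13 (200.72.0.0 - 200.79.255.255) -> R19
  200.76.0.0/14 (200.76.0.0 - 200.79.255.255) -> R8
More-specific entries that do NOT match:
  200.76.100.100/30 (200.76.100.100 - 200.76.100.103) does not contain 200.76.100.109
  200.76.100.72/29 (200.76.100.72 - 200.76.100.79) does not contain 200.76.100.109
  200.76.101.104/29 (200.76.101.104 - 200.76.101.111) does not contain 200.76.100.109
  200.76.104.0/21 (200.76.104.0 - 200.76.111.255) does not contain 200.76.100.109
  200.76.112.0/21 (200.76.112.0 - 200.76.119.255) does not contain 200.76.100.109
  204.76.64.0/18 (204.76.64.0 - 204.76.127.255) does not contain 200.76.100.109
  200.76.192.0/18 (200.76.192.0 - 200.76.255.255) does not contain 200.76.100.109
  200.68.0.0/15 (200.68.0.0 - 200.69.255.255) does not contain 200.76.100.109
Longest matching prefix is /14 -> next hop R8.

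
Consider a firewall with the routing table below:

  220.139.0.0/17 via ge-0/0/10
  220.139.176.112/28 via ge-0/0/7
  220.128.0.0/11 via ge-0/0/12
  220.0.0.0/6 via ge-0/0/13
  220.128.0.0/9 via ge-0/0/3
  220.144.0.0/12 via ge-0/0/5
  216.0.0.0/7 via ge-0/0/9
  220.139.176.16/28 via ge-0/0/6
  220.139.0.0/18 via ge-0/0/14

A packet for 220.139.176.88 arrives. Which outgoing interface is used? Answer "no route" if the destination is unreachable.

ge-0/0/12

Routes whose prefix contains 220.139.176.88:
  220.0.0.0/6 (220.0.0.0 - 223.255.255.255) -> ge-0/0/13
  220.128.0.0/9 (220.128.0.0 - 220.255.255.255) -> ge-0/0/3
  220.128.0.0/11 (220.128.0.0 - 220.159.255.255) -> ge-0/0/12
More-specific entries that do NOT match:
  220.139.176.112/28 (220.139.176.112 - 220.139.176.127) does not contain 220.139.176.88
  220.139.176.16/28 (220.139.176.16 - 220.139.176.31) does not contain 220.139.176.88
  220.139.0.0/18 (220.139.0.0 - 220.139.63.255) does not contain 220.139.176.88
  220.139.0.0/17 (220.139.0.0 - 220.139.127.255) does not contain 220.139.176.88
  220.144.0.0/12 (220.144.0.0 - 220.159.255.255) does not contain 220.139.176.88
Longest matching prefix is /11 -> interface ge-0/0/12.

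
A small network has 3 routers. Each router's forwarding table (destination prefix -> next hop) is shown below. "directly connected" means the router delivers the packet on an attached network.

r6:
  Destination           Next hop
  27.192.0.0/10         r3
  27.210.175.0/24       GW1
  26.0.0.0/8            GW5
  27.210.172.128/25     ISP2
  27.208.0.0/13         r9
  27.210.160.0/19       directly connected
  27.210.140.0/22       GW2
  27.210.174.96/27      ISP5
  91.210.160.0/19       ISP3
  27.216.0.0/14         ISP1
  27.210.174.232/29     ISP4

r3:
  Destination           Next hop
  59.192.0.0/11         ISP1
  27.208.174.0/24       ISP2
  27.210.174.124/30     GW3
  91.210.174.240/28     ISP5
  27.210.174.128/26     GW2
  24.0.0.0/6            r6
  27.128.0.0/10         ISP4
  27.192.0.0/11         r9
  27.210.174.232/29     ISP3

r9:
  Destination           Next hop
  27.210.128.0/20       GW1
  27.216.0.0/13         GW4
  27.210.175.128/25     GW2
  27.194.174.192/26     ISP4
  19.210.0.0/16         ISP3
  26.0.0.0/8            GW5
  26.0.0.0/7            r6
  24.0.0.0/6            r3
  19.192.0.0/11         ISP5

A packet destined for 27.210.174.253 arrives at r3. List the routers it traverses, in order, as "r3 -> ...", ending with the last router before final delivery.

At r3: longest match for 27.210.174.253 is 27.192.0.0/11 -> r9
At r9: longest match for 27.210.174.253 is 26.0.0.0/7 -> r6
At r6: longest match for 27.210.174.253 is 27.210.160.0/19 -> directly connected

r3 -> r9 -> r6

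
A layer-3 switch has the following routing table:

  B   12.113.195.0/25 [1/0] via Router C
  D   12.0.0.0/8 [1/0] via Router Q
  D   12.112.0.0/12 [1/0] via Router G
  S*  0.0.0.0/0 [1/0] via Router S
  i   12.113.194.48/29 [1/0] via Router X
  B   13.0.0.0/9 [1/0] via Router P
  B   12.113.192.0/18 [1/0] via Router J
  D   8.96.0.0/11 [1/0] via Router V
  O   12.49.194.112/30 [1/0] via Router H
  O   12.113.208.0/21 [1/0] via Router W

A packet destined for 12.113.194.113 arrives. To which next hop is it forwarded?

Router J

Routes whose prefix contains 12.113.194.113:
  0.0.0.0/0 (default, matches everything) -> Router S
  12.0.0.0/8 (12.0.0.0 - 12.255.255.255) -> Router Q
  12.112.0.0/12 (12.112.0.0 - 12.127.255.255) -> Router G
  12.113.192.0/18 (12.113.192.0 - 12.113.255.255) -> Router J
More-specific entries that do NOT match:
  12.49.194.112/30 (12.49.194.112 - 12.49.194.115) does not contain 12.113.194.113
  12.113.194.48/29 (12.113.194.48 - 12.113.194.55) does not contain 12.113.194.113
  12.113.195.0/25 (12.113.195.0 - 12.113.195.127) does not contain 12.113.194.113
  12.113.208.0/21 (12.113.208.0 - 12.113.215.255) does not contain 12.113.194.113
Longest matching prefix is /18 -> next hop Router J.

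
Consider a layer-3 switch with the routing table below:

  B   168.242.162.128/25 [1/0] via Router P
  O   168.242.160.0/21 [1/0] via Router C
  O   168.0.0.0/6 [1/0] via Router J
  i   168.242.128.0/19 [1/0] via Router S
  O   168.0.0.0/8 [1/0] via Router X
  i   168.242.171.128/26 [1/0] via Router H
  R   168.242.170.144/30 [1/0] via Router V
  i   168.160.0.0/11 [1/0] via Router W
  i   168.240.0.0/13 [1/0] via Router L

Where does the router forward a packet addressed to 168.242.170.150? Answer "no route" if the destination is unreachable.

Router L

Routes whose prefix contains 168.242.170.150:
  168.0.0.0/6 (168.0.0.0 - 171.255.255.255) -> Router J
  168.0.0.0/8 (168.0.0.0 - 168.255.255.255) -> Router X
  168.240.0.0/13 (168.240.0.0 - 168.247.255.255) -> Router L
More-specific entries that do NOT match:
  168.242.170.144/30 (168.242.170.144 - 168.242.170.147) does not contain 168.242.170.150
  168.242.171.128/26 (168.242.171.128 - 168.242.171.191) does not contain 168.242.170.150
  168.242.162.128/25 (168.242.162.128 - 168.242.162.255) does not contain 168.242.170.150
  168.242.160.0/21 (168.242.160.0 - 168.242.167.255) does not contain 168.242.170.150
  168.242.128.0/19 (168.242.128.0 - 168.242.159.255) does not contain 168.242.170.150
Longest matching prefix is /13 -> next hop Router L.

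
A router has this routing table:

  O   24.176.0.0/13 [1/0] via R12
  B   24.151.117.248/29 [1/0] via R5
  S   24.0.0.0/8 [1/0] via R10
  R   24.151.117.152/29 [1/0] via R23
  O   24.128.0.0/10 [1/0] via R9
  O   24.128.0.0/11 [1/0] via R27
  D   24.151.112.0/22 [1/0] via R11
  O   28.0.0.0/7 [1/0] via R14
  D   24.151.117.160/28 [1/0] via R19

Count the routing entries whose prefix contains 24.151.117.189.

Prefixes containing 24.151.117.189:
  24.0.0.0/8 (24.0.0.0 - 24.255.255.255)
  24.128.0.0/10 (24.128.0.0 - 24.191.255.255)
  24.128.0.0/11 (24.128.0.0 - 24.159.255.255)
Total matching entries: 3.

3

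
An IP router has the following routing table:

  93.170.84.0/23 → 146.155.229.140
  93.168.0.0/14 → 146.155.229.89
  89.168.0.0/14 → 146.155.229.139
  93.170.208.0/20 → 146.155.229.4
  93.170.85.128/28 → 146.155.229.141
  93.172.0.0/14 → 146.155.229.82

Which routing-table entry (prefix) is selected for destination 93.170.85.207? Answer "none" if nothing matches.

93.170.84.0/23

Entries matching 93.170.85.207:
  93.168.0.0/14 (93.168.0.0 - 93.171.255.255)
  93.170.84.0/23 (93.170.84.0 - 93.170.85.255)
Most specific is 93.170.84.0/23.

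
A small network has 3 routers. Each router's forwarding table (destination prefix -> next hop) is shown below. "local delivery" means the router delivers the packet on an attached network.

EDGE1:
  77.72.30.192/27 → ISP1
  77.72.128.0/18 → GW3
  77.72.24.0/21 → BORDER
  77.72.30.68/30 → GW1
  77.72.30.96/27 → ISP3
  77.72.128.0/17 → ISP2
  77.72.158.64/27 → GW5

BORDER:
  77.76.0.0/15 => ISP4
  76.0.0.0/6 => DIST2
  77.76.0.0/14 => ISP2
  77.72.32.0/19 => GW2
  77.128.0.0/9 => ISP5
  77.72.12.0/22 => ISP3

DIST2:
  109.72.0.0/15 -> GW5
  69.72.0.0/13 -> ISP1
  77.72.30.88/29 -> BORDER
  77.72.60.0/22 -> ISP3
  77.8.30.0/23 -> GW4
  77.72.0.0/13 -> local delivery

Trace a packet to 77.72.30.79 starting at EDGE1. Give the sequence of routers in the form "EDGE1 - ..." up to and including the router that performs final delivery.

EDGE1 - BORDER - DIST2

At EDGE1: longest match for 77.72.30.79 is 77.72.24.0/21 -> BORDER
At BORDER: longest match for 77.72.30.79 is 76.0.0.0/6 -> DIST2
At DIST2: longest match for 77.72.30.79 is 77.72.0.0/13 -> local delivery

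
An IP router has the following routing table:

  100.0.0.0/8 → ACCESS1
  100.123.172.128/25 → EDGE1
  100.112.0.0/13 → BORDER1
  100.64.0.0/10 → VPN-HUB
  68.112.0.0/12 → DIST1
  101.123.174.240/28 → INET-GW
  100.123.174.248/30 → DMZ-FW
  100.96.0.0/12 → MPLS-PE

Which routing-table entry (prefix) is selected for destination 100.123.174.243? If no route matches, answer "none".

Entries matching 100.123.174.243:
  100.0.0.0/8 (100.0.0.0 - 100.255.255.255)
  100.64.0.0/10 (100.64.0.0 - 100.127.255.255)
Most specific is 100.64.0.0/10.

100.64.0.0/10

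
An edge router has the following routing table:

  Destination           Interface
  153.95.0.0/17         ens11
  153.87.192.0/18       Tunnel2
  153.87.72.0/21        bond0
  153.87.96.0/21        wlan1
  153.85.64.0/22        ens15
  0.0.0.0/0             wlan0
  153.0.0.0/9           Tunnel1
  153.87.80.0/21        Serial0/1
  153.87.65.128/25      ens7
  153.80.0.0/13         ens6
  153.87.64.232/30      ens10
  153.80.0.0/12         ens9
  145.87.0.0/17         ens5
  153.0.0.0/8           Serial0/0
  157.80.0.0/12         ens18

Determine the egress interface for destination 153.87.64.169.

Routes whose prefix contains 153.87.64.169:
  0.0.0.0/0 (default, matches everything) -> wlan0
  153.0.0.0/8 (153.0.0.0 - 153.255.255.255) -> Serial0/0
  153.0.0.0/9 (153.0.0.0 - 153.127.255.255) -> Tunnel1
  153.80.0.0/12 (153.80.0.0 - 153.95.255.255) -> ens9
  153.80.0.0/13 (153.80.0.0 - 153.87.255.255) -> ens6
More-specific entries that do NOT match:
  153.87.64.232/30 (153.87.64.232 - 153.87.64.235) does not contain 153.87.64.169
  153.87.65.128/25 (153.87.65.128 - 153.87.65.255) does not contain 153.87.64.169
  153.85.64.0/22 (153.85.64.0 - 153.85.67.255) does not contain 153.87.64.169
  153.87.72.0/21 (153.87.72.0 - 153.87.79.255) does not contain 153.87.64.169
  153.87.96.0/21 (153.87.96.0 - 153.87.103.255) does not contain 153.87.64.169
  153.87.80.0/21 (153.87.80.0 - 153.87.87.255) does not contain 153.87.64.169
  153.87.192.0/18 (153.87.192.0 - 153.87.255.255) does not contain 153.87.64.169
  153.95.0.0/17 (153.95.0.0 - 153.95.127.255) does not contain 153.87.64.169
  145.87.0.0/17 (145.87.0.0 - 145.87.127.255) does not contain 153.87.64.169
Longest matching prefix is /13 -> interface ens6.

ens6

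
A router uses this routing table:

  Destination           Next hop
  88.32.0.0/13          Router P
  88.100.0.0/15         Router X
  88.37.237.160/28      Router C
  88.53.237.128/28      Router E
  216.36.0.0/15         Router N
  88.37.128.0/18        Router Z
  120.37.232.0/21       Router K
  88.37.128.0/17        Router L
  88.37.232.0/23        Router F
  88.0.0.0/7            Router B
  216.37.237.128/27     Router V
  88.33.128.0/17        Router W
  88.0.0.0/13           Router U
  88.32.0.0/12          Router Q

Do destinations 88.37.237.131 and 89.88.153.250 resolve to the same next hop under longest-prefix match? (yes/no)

88.37.237.131: longest match 88.37.128.0/17 -> Router L
89.88.153.250: longest match 88.0.0.0/7 -> Router B

no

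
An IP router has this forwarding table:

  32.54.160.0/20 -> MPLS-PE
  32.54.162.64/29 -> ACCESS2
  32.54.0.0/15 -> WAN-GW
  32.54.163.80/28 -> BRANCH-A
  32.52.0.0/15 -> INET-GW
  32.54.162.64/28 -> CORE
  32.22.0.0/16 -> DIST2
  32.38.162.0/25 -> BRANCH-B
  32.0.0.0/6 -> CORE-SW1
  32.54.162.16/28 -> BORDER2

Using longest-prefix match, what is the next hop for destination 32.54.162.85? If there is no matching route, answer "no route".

MPLS-PE

Routes whose prefix contains 32.54.162.85:
  32.0.0.0/6 (32.0.0.0 - 35.255.255.255) -> CORE-SW1
  32.54.0.0/15 (32.54.0.0 - 32.55.255.255) -> WAN-GW
  32.54.160.0/20 (32.54.160.0 - 32.54.175.255) -> MPLS-PE
More-specific entries that do NOT match:
  32.54.162.64/29 (32.54.162.64 - 32.54.162.71) does not contain 32.54.162.85
  32.54.163.80/28 (32.54.163.80 - 32.54.163.95) does not contain 32.54.162.85
  32.54.162.64/28 (32.54.162.64 - 32.54.162.79) does not contain 32.54.162.85
  32.54.162.16/28 (32.54.162.16 - 32.54.162.31) does not contain 32.54.162.85
  32.38.162.0/25 (32.38.162.0 - 32.38.162.127) does not contain 32.54.162.85
Longest matching prefix is /20 -> next hop MPLS-PE.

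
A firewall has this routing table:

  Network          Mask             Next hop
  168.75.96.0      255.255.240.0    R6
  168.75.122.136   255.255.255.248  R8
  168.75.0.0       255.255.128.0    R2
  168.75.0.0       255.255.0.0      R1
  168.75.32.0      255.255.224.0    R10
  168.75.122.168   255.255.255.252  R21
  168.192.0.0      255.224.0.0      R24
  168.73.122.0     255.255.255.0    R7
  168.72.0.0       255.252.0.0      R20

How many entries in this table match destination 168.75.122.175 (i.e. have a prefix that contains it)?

3

Prefixes containing 168.75.122.175:
  168.72.0.0/14 (168.72.0.0 - 168.75.255.255)
  168.75.0.0/16 (168.75.0.0 - 168.75.255.255)
  168.75.0.0/17 (168.75.0.0 - 168.75.127.255)
Total matching entries: 3.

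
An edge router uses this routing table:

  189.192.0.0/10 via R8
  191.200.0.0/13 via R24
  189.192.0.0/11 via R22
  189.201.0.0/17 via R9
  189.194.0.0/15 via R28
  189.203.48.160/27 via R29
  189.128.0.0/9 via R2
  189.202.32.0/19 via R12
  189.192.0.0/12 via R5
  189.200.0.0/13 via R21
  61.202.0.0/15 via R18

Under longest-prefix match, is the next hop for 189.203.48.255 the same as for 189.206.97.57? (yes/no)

189.203.48.255: longest match 189.200.0.0/13 -> R21
189.206.97.57: longest match 189.200.0.0/13 -> R21

yes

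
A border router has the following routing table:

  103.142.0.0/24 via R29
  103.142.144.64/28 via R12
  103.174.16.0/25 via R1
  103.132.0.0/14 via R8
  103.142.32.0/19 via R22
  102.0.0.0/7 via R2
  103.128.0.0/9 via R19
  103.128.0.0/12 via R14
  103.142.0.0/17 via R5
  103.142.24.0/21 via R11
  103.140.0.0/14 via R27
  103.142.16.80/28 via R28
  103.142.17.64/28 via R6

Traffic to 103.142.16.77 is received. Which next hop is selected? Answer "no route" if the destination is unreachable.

Routes whose prefix contains 103.142.16.77:
  102.0.0.0/7 (102.0.0.0 - 103.255.255.255) -> R2
  103.128.0.0/9 (103.128.0.0 - 103.255.255.255) -> R19
  103.128.0.0/12 (103.128.0.0 - 103.143.255.255) -> R14
  103.140.0.0/14 (103.140.0.0 - 103.143.255.255) -> R27
  103.142.0.0/17 (103.142.0.0 - 103.142.127.255) -> R5
More-specific entries that do NOT match:
  103.142.144.64/28 (103.142.144.64 - 103.142.144.79) does not contain 103.142.16.77
  103.142.16.80/28 (103.142.16.80 - 103.142.16.95) does not contain 103.142.16.77
  103.142.17.64/28 (103.142.17.64 - 103.142.17.79) does not contain 103.142.16.77
  103.174.16.0/25 (103.174.16.0 - 103.174.16.127) does not contain 103.142.16.77
  103.142.0.0/24 (103.142.0.0 - 103.142.0.255) does not contain 103.142.16.77
  103.142.24.0/21 (103.142.24.0 - 103.142.31.255) does not contain 103.142.16.77
  103.142.32.0/19 (103.142.32.0 - 103.142.63.255) does not contain 103.142.16.77
Longest matching prefix is /17 -> next hop R5.

R5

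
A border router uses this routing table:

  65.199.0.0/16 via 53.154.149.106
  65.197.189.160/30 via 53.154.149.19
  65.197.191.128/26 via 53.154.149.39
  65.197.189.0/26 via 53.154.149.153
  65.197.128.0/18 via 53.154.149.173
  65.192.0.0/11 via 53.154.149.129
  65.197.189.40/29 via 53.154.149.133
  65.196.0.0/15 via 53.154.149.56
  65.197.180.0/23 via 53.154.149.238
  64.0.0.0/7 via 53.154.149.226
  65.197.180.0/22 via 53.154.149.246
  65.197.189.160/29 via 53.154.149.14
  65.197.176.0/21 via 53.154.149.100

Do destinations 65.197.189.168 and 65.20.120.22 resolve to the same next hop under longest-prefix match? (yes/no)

no

65.197.189.168: longest match 65.197.128.0/18 -> 53.154.149.173
65.20.120.22: longest match 64.0.0.0/7 -> 53.154.149.226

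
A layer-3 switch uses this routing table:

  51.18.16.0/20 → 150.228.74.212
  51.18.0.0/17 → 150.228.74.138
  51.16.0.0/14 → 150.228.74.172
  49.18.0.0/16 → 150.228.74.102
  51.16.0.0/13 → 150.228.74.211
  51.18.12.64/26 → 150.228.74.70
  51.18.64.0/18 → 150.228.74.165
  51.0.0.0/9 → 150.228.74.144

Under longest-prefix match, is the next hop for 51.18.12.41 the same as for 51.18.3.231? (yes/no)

yes

51.18.12.41: longest match 51.18.0.0/17 -> 150.228.74.138
51.18.3.231: longest match 51.18.0.0/17 -> 150.228.74.138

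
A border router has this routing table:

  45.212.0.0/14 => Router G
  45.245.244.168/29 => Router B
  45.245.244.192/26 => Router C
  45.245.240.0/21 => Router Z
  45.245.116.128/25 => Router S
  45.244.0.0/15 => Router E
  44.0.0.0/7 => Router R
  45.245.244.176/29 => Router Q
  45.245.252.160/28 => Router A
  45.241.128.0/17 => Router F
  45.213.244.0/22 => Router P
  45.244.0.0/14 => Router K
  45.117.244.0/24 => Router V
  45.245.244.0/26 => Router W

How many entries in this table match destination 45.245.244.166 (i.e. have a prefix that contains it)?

Prefixes containing 45.245.244.166:
  44.0.0.0/7 (44.0.0.0 - 45.255.255.255)
  45.244.0.0/14 (45.244.0.0 - 45.247.255.255)
  45.244.0.0/15 (45.244.0.0 - 45.245.255.255)
  45.245.240.0/21 (45.245.240.0 - 45.245.247.255)
Total matching entries: 4.

4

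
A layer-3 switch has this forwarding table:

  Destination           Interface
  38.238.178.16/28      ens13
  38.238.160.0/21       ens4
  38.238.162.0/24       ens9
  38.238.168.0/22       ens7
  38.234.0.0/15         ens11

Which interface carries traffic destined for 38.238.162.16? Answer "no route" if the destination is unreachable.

Routes whose prefix contains 38.238.162.16:
  38.238.160.0/21 (38.238.160.0 - 38.238.167.255) -> ens4
  38.238.162.0/24 (38.238.162.0 - 38.238.162.255) -> ens9
More-specific entries that do NOT match:
  38.238.178.16/28 (38.238.178.16 - 38.238.178.31) does not contain 38.238.162.16
Longest matching prefix is /24 -> interface ens9.

ens9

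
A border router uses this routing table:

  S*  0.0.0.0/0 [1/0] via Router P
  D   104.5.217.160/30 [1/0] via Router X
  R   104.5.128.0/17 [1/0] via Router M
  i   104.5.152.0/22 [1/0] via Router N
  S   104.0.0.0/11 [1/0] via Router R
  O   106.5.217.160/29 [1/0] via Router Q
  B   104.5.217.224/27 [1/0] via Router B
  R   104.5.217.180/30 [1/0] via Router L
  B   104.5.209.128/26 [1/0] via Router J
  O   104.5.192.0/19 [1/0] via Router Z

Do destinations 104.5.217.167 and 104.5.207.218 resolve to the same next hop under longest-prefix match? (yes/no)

yes

104.5.217.167: longest match 104.5.192.0/19 -> Router Z
104.5.207.218: longest match 104.5.192.0/19 -> Router Z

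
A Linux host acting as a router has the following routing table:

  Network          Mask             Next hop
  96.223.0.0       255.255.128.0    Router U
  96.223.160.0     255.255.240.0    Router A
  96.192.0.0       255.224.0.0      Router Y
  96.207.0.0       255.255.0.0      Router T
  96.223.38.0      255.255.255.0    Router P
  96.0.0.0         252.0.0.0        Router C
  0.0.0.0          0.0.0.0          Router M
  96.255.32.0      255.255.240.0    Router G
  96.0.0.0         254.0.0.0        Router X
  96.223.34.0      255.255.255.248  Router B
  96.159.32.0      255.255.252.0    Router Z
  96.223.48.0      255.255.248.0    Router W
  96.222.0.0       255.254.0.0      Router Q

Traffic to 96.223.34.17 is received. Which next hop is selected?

Routes whose prefix contains 96.223.34.17:
  0.0.0.0/0 (default, matches everything) -> Router M
  96.0.0.0/6 (96.0.0.0 - 99.255.255.255) -> Router C
  96.0.0.0/7 (96.0.0.0 - 97.255.255.255) -> Router X
  96.192.0.0/11 (96.192.0.0 - 96.223.255.255) -> Router Y
  96.222.0.0/15 (96.222.0.0 - 96.223.255.255) -> Router Q
  96.223.0.0/17 (96.223.0.0 - 96.223.127.255) -> Router U
More-specific entries that do NOT match:
  96.223.34.0/29 (96.223.34.0 - 96.223.34.7) does not contain 96.223.34.17
  96.223.38.0/24 (96.223.38.0 - 96.223.38.255) does not contain 96.223.34.17
  96.159.32.0/22 (96.159.32.0 - 96.159.35.255) does not contain 96.223.34.17
  96.223.48.0/21 (96.223.48.0 - 96.223.55.255) does not contain 96.223.34.17
  96.223.160.0/20 (96.223.160.0 - 96.223.175.255) does not contain 96.223.34.17
  96.255.32.0/20 (96.255.32.0 - 96.255.47.255) does not contain 96.223.34.17
Longest matching prefix is /17 -> next hop Router U.

Router U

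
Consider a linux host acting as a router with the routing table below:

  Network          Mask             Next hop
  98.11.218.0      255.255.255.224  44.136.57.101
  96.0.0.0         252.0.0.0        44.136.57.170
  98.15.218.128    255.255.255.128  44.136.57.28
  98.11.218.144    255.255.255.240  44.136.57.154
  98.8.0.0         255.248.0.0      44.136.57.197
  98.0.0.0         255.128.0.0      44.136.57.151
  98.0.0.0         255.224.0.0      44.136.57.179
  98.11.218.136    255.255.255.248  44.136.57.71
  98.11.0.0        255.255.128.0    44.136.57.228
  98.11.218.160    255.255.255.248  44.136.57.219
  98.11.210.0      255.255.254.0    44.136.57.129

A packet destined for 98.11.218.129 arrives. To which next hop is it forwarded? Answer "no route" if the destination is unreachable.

Routes whose prefix contains 98.11.218.129:
  96.0.0.0/6 (96.0.0.0 - 99.255.255.255) -> 44.136.57.170
  98.0.0.0/9 (98.0.0.0 - 98.127.255.255) -> 44.136.57.151
  98.0.0.0/11 (98.0.0.0 - 98.31.255.255) -> 44.136.57.179
  98.8.0.0/13 (98.8.0.0 - 98.15.255.255) -> 44.136.57.197
More-specific entries that do NOT match:
  98.11.218.136/29 (98.11.218.136 - 98.11.218.143) does not contain 98.11.218.129
  98.11.218.160/29 (98.11.218.160 - 98.11.218.167) does not contain 98.11.218.129
  98.11.218.144/28 (98.11.218.144 - 98.11.218.159) does not contain 98.11.218.129
  98.11.218.0/27 (98.11.218.0 - 98.11.218.31) does not contain 98.11.218.129
  98.15.218.128/25 (98.15.218.128 - 98.15.218.255) does not contain 98.11.218.129
  98.11.210.0/23 (98.11.210.0 - 98.11.211.255) does not contain 98.11.218.129
  98.11.0.0/17 (98.11.0.0 - 98.11.127.255) does not contain 98.11.218.129
Longest matching prefix is /13 -> next hop 44.136.57.197.

44.136.57.197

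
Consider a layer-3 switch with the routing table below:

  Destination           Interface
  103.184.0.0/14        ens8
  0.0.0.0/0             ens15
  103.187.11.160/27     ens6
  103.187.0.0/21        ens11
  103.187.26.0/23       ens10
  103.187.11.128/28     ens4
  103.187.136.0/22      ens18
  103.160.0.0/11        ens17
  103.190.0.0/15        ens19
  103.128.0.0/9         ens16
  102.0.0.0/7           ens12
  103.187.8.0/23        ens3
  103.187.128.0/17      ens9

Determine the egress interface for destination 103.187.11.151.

ens8

Routes whose prefix contains 103.187.11.151:
  0.0.0.0/0 (default, matches everything) -> ens15
  102.0.0.0/7 (102.0.0.0 - 103.255.255.255) -> ens12
  103.128.0.0/9 (103.128.0.0 - 103.255.255.255) -> ens16
  103.160.0.0/11 (103.160.0.0 - 103.191.255.255) -> ens17
  103.184.0.0/14 (103.184.0.0 - 103.187.255.255) -> ens8
More-specific entries that do NOT match:
  103.187.11.128/28 (103.187.11.128 - 103.187.11.143) does not contain 103.187.11.151
  103.187.11.160/27 (103.187.11.160 - 103.187.11.191) does not contain 103.187.11.151
  103.187.26.0/23 (103.187.26.0 - 103.187.27.255) does not contain 103.187.11.151
  103.187.8.0/23 (103.187.8.0 - 103.187.9.255) does not contain 103.187.11.151
  103.187.136.0/22 (103.187.136.0 - 103.187.139.255) does not contain 103.187.11.151
  103.187.0.0/21 (103.187.0.0 - 103.187.7.255) does not contain 103.187.11.151
  103.187.128.0/17 (103.187.128.0 - 103.187.255.255) does not contain 103.187.11.151
  103.190.0.0/15 (103.190.0.0 - 103.191.255.255) does not contain 103.187.11.151
Longest matching prefix is /14 -> interface ens8.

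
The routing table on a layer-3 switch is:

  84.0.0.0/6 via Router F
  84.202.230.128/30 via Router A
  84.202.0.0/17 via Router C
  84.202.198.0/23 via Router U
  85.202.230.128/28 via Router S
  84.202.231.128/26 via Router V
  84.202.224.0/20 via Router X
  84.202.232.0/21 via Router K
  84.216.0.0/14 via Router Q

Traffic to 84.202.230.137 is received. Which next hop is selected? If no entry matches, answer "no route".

Routes whose prefix contains 84.202.230.137:
  84.0.0.0/6 (84.0.0.0 - 87.255.255.255) -> Router F
  84.202.224.0/20 (84.202.224.0 - 84.202.239.255) -> Router X
More-specific entries that do NOT match:
  84.202.230.128/30 (84.202.230.128 - 84.202.230.131) does not contain 84.202.230.137
  85.202.230.128/28 (85.202.230.128 - 85.202.230.143) does not contain 84.202.230.137
  84.202.231.128/26 (84.202.231.128 - 84.202.231.191) does not contain 84.202.230.137
  84.202.198.0/23 (84.202.198.0 - 84.202.199.255) does not contain 84.202.230.137
  84.202.232.0/21 (84.202.232.0 - 84.202.239.255) does not contain 84.202.230.137
Longest matching prefix is /20 -> next hop Router X.

Router X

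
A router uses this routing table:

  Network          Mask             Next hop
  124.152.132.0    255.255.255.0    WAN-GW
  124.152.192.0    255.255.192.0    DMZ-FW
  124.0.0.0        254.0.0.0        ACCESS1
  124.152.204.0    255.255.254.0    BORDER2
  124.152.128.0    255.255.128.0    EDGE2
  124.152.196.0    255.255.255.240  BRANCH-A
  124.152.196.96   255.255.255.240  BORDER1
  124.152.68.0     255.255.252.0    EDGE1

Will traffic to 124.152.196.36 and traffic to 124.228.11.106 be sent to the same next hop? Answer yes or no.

124.152.196.36: longest match 124.152.192.0/18 -> DMZ-FW
124.228.11.106: longest match 124.0.0.0/7 -> ACCESS1

no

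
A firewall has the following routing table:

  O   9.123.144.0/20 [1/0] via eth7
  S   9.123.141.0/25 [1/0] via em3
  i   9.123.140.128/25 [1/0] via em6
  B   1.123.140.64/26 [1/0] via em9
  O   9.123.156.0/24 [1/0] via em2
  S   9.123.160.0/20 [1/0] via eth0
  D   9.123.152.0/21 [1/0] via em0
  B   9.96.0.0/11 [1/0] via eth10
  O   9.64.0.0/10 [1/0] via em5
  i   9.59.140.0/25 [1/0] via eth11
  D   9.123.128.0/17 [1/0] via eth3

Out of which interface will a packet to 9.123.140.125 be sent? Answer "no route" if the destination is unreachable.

eth3

Routes whose prefix contains 9.123.140.125:
  9.64.0.0/10 (9.64.0.0 - 9.127.255.255) -> em5
  9.96.0.0/11 (9.96.0.0 - 9.127.255.255) -> eth10
  9.123.128.0/17 (9.123.128.0 - 9.123.255.255) -> eth3
More-specific entries that do NOT match:
  1.123.140.64/26 (1.123.140.64 - 1.123.140.127) does not contain 9.123.140.125
  9.123.141.0/25 (9.123.141.0 - 9.123.141.127) does not contain 9.123.140.125
  9.123.140.128/25 (9.123.140.128 - 9.123.140.255) does not contain 9.123.140.125
  9.59.140.0/25 (9.59.140.0 - 9.59.140.127) does not contain 9.123.140.125
  9.123.156.0/24 (9.123.156.0 - 9.123.156.255) does not contain 9.123.140.125
  9.123.152.0/21 (9.123.152.0 - 9.123.159.255) does not contain 9.123.140.125
  9.123.144.0/20 (9.123.144.0 - 9.123.159.255) does not contain 9.123.140.125
  9.123.160.0/20 (9.123.160.0 - 9.123.175.255) does not contain 9.123.140.125
Longest matching prefix is /17 -> interface eth3.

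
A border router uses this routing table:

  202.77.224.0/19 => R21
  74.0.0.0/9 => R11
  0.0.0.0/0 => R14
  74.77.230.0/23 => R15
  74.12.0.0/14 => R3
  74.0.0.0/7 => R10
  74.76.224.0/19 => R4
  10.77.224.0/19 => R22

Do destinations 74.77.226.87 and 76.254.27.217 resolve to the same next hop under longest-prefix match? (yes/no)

no

74.77.226.87: longest match 74.0.0.0/9 -> R11
76.254.27.217: longest match 0.0.0.0/0 -> R14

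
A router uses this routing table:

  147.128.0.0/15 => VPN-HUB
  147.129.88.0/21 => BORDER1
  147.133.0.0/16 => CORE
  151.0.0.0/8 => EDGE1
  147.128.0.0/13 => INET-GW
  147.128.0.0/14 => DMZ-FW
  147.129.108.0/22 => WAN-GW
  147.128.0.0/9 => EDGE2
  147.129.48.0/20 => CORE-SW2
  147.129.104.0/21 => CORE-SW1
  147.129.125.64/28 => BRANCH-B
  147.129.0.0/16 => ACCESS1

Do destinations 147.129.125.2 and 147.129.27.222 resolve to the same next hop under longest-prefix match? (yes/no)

147.129.125.2: longest match 147.129.0.0/16 -> ACCESS1
147.129.27.222: longest match 147.129.0.0/16 -> ACCESS1

yes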